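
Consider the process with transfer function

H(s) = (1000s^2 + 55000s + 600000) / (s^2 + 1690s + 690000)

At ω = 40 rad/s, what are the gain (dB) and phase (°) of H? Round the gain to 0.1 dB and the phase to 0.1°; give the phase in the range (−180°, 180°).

Substitute s = j40:
Numerator: 1000(j40)^2 + 55000(j40) + 600000 = -1000000 + j2200000
Denominator: (j40)^2 + 1690(j40) + 690000 = 688400 + j67600
|N| = √(1000000² + 2200000²) ≈ 2.4166e+06, ∠N ≈ 114.44°
|D| = √(688400² + 67600²) ≈ 6.9171e+05, ∠D ≈ 5.61°
|H| = 2.4166e+06 / 6.9171e+05 ≈ 3.4937
Gain = 20 log₁₀(3.4937) ≈ 10.87 dB
∠H = 114.44° − 5.61° = 108.83°

10.9 dB, 108.8°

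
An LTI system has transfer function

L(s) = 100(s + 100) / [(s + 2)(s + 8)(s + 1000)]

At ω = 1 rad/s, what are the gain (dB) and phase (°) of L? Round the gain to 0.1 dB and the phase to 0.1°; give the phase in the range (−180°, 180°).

At s = jω = j1:
zero (s+100): 100 + j1 → |·| = √(100²+1²) = √10001 ≈ 100, ∠ = arctan(1/100) ≈ 0.57°
pole (s+2): 2 + j1 → |·| = √(2²+1²) = √5 ≈ 2.2361, ∠ = arctan(1/2) ≈ 26.57°
pole (s+8): 8 + j1 → |·| = √(8²+1²) = √65 ≈ 8.0623, ∠ = arctan(1/8) ≈ 7.13°
pole (s+1000): 1000 + j1 → |·| = √(1000²+1²) = √1000001 ≈ 1000, ∠ = arctan(1/1000) ≈ 0.06°
|L| = 100 · 100 / 18028 ≈ 0.55469
Gain = 20 log₁₀(0.55469) ≈ -5.12 dB
∠L = 0.57° − 33.76° = -33.19°

-5.1 dB, -33.2°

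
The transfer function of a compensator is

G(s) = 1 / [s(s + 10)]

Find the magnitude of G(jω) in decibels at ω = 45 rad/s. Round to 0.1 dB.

At s = jω = j45:
pole (s+10): 10 + j45 → |·| = √(10²+45²) = √2125 ≈ 46.098, ∠ = arctan(45/10) ≈ 77.47°
pole at origin: |s| = 45, ∠ = 90.00° (in denominator)
|G| = 1 / 2074.4 ≈ 0.00048207
Gain = 20 log₁₀(0.00048207) ≈ -66.34 dB

-66.3 dB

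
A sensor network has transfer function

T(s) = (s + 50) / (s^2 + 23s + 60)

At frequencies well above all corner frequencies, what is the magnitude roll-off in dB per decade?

-20 dB/decade

Each pole contributes −20 dB/decade at high frequency; each zero contributes +20 dB/decade.
Net: 1 zero(s) − 2 pole(s) → -20 dB/decade.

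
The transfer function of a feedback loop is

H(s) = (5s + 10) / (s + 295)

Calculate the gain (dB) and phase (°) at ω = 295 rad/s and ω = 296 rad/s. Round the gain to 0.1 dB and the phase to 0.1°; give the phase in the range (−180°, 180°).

ω = 295: 11.0 dB, 44.6°; ω = 296: 11.0 dB, 44.5°

Substitute s = j295:
Numerator: 5(j295) + 10 = 10 + j1475
Denominator: (j295) + 295 = 295 + j295
|N| = √(10² + 1475²) ≈ 1475, ∠N ≈ 89.61°
|D| = √(295² + 295²) ≈ 417.19, ∠D ≈ 45.00°
|H| = 1475 / 417.19 ≈ 3.5356
Gain = 20 log₁₀(3.5356) ≈ 10.97 dB
∠H = 89.61° − 45.00° = 44.61°

Substitute s = j296:
Numerator: 5(j296) + 10 = 10 + j1480
Denominator: (j296) + 295 = 295 + j296
|N| = √(10² + 1480²) ≈ 1480, ∠N ≈ 89.61°
|D| = √(295² + 296²) ≈ 417.9, ∠D ≈ 45.10°
|H| = 1480 / 417.9 ≈ 3.5415
Gain = 20 log₁₀(3.5415) ≈ 10.98 dB
∠H = 89.61° − 45.10° = 44.51°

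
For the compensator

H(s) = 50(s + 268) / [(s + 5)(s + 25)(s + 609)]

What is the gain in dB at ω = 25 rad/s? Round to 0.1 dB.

-32.2 dB

At s = jω = j25:
zero (s+268): 268 + j25 → |·| = √(268²+25²) = √72449 ≈ 269.16, ∠ = arctan(25/268) ≈ 5.33°
pole (s+5): 5 + j25 → |·| = √(5²+25²) = √650 ≈ 25.495, ∠ = arctan(25/5) ≈ 78.69°
pole (s+25): 25 + j25 → |·| = √(25²+25²) = √1250 ≈ 35.355, ∠ = arctan(25/25) ≈ 45.00°
pole (s+609): 609 + j25 → |·| = √(609²+25²) = √371506 ≈ 609.51, ∠ = arctan(25/609) ≈ 2.35°
|H| = 50 · 269.16 / 5.494e+05 ≈ 0.024496
Gain = 20 log₁₀(0.024496) ≈ -32.22 dB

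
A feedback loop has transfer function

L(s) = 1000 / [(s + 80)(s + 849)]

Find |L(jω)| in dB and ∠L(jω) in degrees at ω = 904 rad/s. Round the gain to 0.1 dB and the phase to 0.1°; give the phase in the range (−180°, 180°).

At s = jω = j904:
pole (s+80): 80 + j904 → |·| = √(80²+904²) = √823616 ≈ 907.53, ∠ = arctan(904/80) ≈ 84.94°
pole (s+849): 849 + j904 → |·| = √(849²+904²) = √1538017 ≈ 1240.2, ∠ = arctan(904/849) ≈ 46.80°
|L| = 1000 / 1.1255e+06 ≈ 0.00088849
Gain = 20 log₁₀(0.00088849) ≈ -61.03 dB
∠L = 0.00° − 131.74° = -131.74°

-61.0 dB, -131.7°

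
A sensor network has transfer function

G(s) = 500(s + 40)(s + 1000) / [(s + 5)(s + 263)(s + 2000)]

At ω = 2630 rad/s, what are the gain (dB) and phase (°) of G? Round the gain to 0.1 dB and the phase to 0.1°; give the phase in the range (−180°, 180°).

At s = jω = j2630:
zero (s+40): 40 + j2630 → |·| = √(40²+2630²) = √6918500 ≈ 2630.3, ∠ = arctan(2630/40) ≈ 89.13°
zero (s+1000): 1000 + j2630 → |·| = √(1000²+2630²) = √7916900 ≈ 2813.7, ∠ = arctan(2630/1000) ≈ 69.18°
pole (s+5): 5 + j2630 → |·| = √(5²+2630²) = √6916925 ≈ 2630, ∠ = arctan(2630/5) ≈ 89.89°
pole (s+263): 263 + j2630 → |·| = √(263²+2630²) = √6986069 ≈ 2643.1, ∠ = arctan(2630/263) ≈ 84.29°
pole (s+2000): 2000 + j2630 → |·| = √(2000²+2630²) = √10916900 ≈ 3304.1, ∠ = arctan(2630/2000) ≈ 52.75°
|G| = 500 · 7.4009e+06 / 2.2968e+10 ≈ 0.16111
Gain = 20 log₁₀(0.16111) ≈ -15.86 dB
∠G = 158.31° − 226.93° = -68.62°

-15.9 dB, -68.6°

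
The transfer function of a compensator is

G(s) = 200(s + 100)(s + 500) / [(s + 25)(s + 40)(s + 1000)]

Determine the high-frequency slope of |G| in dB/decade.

Each pole contributes −20 dB/decade at high frequency; each zero contributes +20 dB/decade.
Net: 2 zero(s) − 3 pole(s) → -20 dB/decade.

-20 dB/decade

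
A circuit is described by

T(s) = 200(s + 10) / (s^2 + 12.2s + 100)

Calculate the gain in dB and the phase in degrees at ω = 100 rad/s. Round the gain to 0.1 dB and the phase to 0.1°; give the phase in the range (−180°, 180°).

At s = jω = j100:
zero (s+10): 10 + j100 → |·| = √(10²+100²) = √10100 ≈ 100.5, ∠ = arctan(100/10) ≈ 84.29°
quadratic: (j100)² + 12.2·j100 + 100 = -9900 + j1220 → |·| ≈ 9974.9, ∠ ≈ 172.97°
|T| = 200 · 100.5 / 9974.9 ≈ 2.0151
Gain = 20 log₁₀(2.0151) ≈ 6.09 dB
∠T = 84.29° − 172.97° = -88.68°

6.1 dB, -88.7°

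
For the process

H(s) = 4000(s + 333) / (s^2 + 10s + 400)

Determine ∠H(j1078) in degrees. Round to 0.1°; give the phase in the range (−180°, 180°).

At s = jω = j1078:
zero (s+333): 333 + j1078 → |·| = √(333²+1078²) = √1272973 ≈ 1128.3, ∠ = arctan(1078/333) ≈ 72.83°
quadratic: (j1078)² + 10·j1078 + 400 = -1161684 + j10780 → |·| ≈ 1.1617e+06, ∠ ≈ 179.47°
∠H = 72.83° − 179.47° = -106.64°

-106.6°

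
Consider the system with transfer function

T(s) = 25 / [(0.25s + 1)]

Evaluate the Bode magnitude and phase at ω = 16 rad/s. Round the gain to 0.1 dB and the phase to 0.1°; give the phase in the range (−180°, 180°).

At ω = 16 rad/s:
pole (1 + j16·0.25) = 1 + j4 → |·| ≈ 4.1231, ∠ ≈ 75.96°
|T| = 25 · 1 / (4.1231) ≈ 6.0634
Gain = 20 log₁₀(6.0634) ≈ 15.65 dB
∠T = (0°) − (75.96°) = -75.96°

15.7 dB, -76.0°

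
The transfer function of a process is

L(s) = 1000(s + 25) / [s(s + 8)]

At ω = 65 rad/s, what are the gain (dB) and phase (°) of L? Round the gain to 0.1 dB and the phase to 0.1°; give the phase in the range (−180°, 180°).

At s = jω = j65:
zero (s+25): 25 + j65 → |·| = √(25²+65²) = √4850 ≈ 69.642, ∠ = arctan(65/25) ≈ 68.96°
pole (s+8): 8 + j65 → |·| = √(8²+65²) = √4289 ≈ 65.49, ∠ = arctan(65/8) ≈ 82.98°
pole at origin: |s| = 65, ∠ = 90.00° (in denominator)
|L| = 1000 · 69.642 / 4256.8 ≈ 16.36
Gain = 20 log₁₀(16.36) ≈ 24.28 dB
∠L = 68.96° − 172.98° = -104.02°

24.3 dB, -104.0°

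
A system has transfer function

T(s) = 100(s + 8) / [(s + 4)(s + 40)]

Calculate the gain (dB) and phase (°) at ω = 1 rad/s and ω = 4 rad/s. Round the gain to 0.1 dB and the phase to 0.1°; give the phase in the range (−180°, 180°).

At s = jω = j1:
zero (s+8): 8 + j1 → |·| = √(8²+1²) = √65 ≈ 8.0623, ∠ = arctan(1/8) ≈ 7.13°
pole (s+4): 4 + j1 → |·| = √(4²+1²) = √17 ≈ 4.1231, ∠ = arctan(1/4) ≈ 14.04°
pole (s+40): 40 + j1 → |·| = √(40²+1²) = √1601 ≈ 40.012, ∠ = arctan(1/40) ≈ 1.43°
|T| = 100 · 8.0623 / 164.97 ≈ 4.8871
Gain = 20 log₁₀(4.8871) ≈ 13.78 dB
∠T = 7.13° − 15.47° = -8.34°

At s = jω = j4:
zero (s+8): 8 + j4 → |·| = √(8²+4²) = √80 ≈ 8.9443, ∠ = arctan(4/8) ≈ 26.57°
pole (s+4): 4 + j4 → |·| = √(4²+4²) = √32 ≈ 5.6569, ∠ = arctan(4/4) ≈ 45.00°
pole (s+40): 40 + j4 → |·| = √(40²+4²) = √1616 ≈ 40.2, ∠ = arctan(4/40) ≈ 5.71°
|T| = 100 · 8.9443 / 227.41 ≈ 3.9331
Gain = 20 log₁₀(3.9331) ≈ 11.89 dB
∠T = 26.57° − 50.71° = -24.14°

ω = 1: 13.8 dB, -8.3°; ω = 4: 11.9 dB, -24.1°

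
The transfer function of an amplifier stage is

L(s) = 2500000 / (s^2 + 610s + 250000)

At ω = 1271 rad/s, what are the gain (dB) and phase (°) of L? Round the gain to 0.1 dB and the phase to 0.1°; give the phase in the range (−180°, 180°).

4.0 dB, -150.4°

At s = jω = j1271:
quadratic: (j1271)² + 610·j1271 + 250000 = -1365441 + j775310 → |·| ≈ 1.5702e+06, ∠ ≈ 150.41°
|L| = 2500000 / 1.5702e+06 ≈ 1.5922
Gain = 20 log₁₀(1.5922) ≈ 4.04 dB
∠L = 0.00° − 150.41° = -150.41°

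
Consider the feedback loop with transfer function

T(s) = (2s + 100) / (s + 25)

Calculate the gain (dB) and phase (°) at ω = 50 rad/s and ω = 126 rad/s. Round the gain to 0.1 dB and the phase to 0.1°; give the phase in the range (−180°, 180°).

ω = 50: 8.1 dB, -18.4°; ω = 126: 6.5 dB, -10.4°

Substitute s = j50:
Numerator: 2(j50) + 100 = 100 + j100
Denominator: (j50) + 25 = 25 + j50
|N| = √(100² + 100²) ≈ 141.42, ∠N ≈ 45.00°
|D| = √(25² + 50²) ≈ 55.902, ∠D ≈ 63.43°
|T| = 141.42 / 55.902 ≈ 2.5298
Gain = 20 log₁₀(2.5298) ≈ 8.06 dB
∠T = 45.00° − 63.43° = -18.43°

Substitute s = j126:
Numerator: 2(j126) + 100 = 100 + j252
Denominator: (j126) + 25 = 25 + j126
|N| = √(100² + 252²) ≈ 271.12, ∠N ≈ 68.36°
|D| = √(25² + 126²) ≈ 128.46, ∠D ≈ 78.78°
|T| = 271.12 / 128.46 ≈ 2.1105
Gain = 20 log₁₀(2.1105) ≈ 6.49 dB
∠T = 68.36° − 78.78° = -10.42°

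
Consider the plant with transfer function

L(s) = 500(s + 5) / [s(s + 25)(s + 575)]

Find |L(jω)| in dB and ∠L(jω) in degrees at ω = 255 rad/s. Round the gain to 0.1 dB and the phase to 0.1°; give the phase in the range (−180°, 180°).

-50.2 dB, -109.4°

At s = jω = j255:
zero (s+5): 5 + j255 → |·| = √(5²+255²) = √65050 ≈ 255.05, ∠ = arctan(255/5) ≈ 88.88°
pole (s+25): 25 + j255 → |·| = √(25²+255²) = √65650 ≈ 256.22, ∠ = arctan(255/25) ≈ 84.40°
pole (s+575): 575 + j255 → |·| = √(575²+255²) = √395650 ≈ 629.01, ∠ = arctan(255/575) ≈ 23.92°
pole at origin: |s| = 255, ∠ = 90.00° (in denominator)
|L| = 500 · 255.05 / 4.1097e+07 ≈ 0.003103
Gain = 20 log₁₀(0.003103) ≈ -50.16 dB
∠L = 88.88° − 198.32° = -109.44°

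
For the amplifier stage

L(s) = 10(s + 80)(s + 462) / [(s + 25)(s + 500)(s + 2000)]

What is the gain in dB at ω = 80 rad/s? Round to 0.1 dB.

At s = jω = j80:
zero (s+80): 80 + j80 → |·| = √(80²+80²) = √12800 ≈ 113.14, ∠ = arctan(80/80) ≈ 45.00°
zero (s+462): 462 + j80 → |·| = √(462²+80²) = √219844 ≈ 468.88, ∠ = arctan(80/462) ≈ 9.82°
pole (s+25): 25 + j80 → |·| = √(25²+80²) = √7025 ≈ 83.815, ∠ = arctan(80/25) ≈ 72.65°
pole (s+500): 500 + j80 → |·| = √(500²+80²) = √256400 ≈ 506.36, ∠ = arctan(80/500) ≈ 9.09°
pole (s+2000): 2000 + j80 → |·| = √(2000²+80²) = √4006400 ≈ 2001.6, ∠ = arctan(80/2000) ≈ 2.29°
|L| = 10 · 53049 / 8.4949e+07 ≈ 0.0062448
Gain = 20 log₁₀(0.0062448) ≈ -44.09 dB

-44.1 dB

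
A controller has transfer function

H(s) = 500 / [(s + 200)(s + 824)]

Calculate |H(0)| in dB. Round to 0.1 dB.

H(0) = 500 / (200·824) ≈ 0.003034
20 log₁₀(0.003034) ≈ -50.36 dB

-50.4 dB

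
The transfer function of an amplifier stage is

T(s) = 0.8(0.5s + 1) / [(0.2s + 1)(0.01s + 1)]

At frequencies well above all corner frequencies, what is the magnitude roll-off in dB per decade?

Each pole contributes −20 dB/decade at high frequency; each zero contributes +20 dB/decade.
Net: 1 zero(s) − 2 pole(s) → -20 dB/decade.

-20 dB/decade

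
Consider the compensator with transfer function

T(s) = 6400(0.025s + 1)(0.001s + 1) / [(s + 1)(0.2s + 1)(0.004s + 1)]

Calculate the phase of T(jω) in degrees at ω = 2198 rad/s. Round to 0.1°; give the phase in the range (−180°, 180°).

At ω = 2198 rad/s:
zero (1 + j2198·0.025) = 1 + j54.95 → |·| ≈ 54.959, ∠ ≈ 88.96°
zero (1 + j2198·0.001) = 1 + j2.198 → |·| ≈ 2.4148, ∠ ≈ 65.54°
pole (1 + j2198·1) = 1 + j2198 → |·| ≈ 2198, ∠ ≈ 89.97°
pole (1 + j2198·0.2) = 1 + j439.6 → |·| ≈ 439.6, ∠ ≈ 89.87°
pole (1 + j2198·0.004) = 1 + j8.792 → |·| ≈ 8.8487, ∠ ≈ 83.51°
∠T = (88.96° + 65.54°) − (89.97° + 89.87° + 83.51°) = -108.85°

-108.9°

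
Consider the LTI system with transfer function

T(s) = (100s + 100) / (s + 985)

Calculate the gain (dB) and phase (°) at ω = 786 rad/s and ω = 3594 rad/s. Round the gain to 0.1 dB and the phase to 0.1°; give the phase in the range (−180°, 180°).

Substitute s = j786:
Numerator: 100(j786) + 100 = 100 + j78600
Denominator: (j786) + 985 = 985 + j786
|N| = √(100² + 78600²) ≈ 78600, ∠N ≈ 89.93°
|D| = √(985² + 786²) ≈ 1260.2, ∠D ≈ 38.59°
|T| = 78600 / 1260.2 ≈ 62.371
Gain = 20 log₁₀(62.371) ≈ 35.90 dB
∠T = 89.93° − 38.59° = 51.34°

Substitute s = j3594:
Numerator: 100(j3594) + 100 = 100 + j359400
Denominator: (j3594) + 985 = 985 + j3594
|N| = √(100² + 359400²) ≈ 3.594e+05, ∠N ≈ 89.98°
|D| = √(985² + 3594²) ≈ 3726.5, ∠D ≈ 74.67°
|T| = 3.594e+05 / 3726.5 ≈ 96.444
Gain = 20 log₁₀(96.444) ≈ 39.69 dB
∠T = 89.98° − 74.67° = 15.31°

ω = 786: 35.9 dB, 51.3°; ω = 3594: 39.7 dB, 15.3°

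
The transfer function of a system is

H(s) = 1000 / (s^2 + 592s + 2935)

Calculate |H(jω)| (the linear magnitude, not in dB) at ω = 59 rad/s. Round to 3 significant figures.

0.0286

Substitute s = j59:
Numerator: 1000 = 1000 + j0
Denominator: (j59)^2 + 592(j59) + 2935 = -546 + j34928
|N| = √(1000² + 0²) ≈ 1000, ∠N ≈ 0.00°
|D| = √(546² + 34928²) ≈ 34932, ∠D ≈ 90.90°
|H| = 1000 / 34932 ≈ 0.028627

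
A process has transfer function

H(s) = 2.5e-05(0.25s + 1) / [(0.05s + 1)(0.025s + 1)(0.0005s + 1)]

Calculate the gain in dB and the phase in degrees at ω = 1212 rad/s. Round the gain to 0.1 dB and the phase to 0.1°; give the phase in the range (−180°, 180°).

At ω = 1212 rad/s:
zero (1 + j1212·0.25) = 1 + j303 → |·| ≈ 303, ∠ ≈ 89.81°
pole (1 + j1212·0.05) = 1 + j60.6 → |·| ≈ 60.608, ∠ ≈ 89.05°
pole (1 + j1212·0.025) = 1 + j30.3 → |·| ≈ 30.316, ∠ ≈ 88.11°
pole (1 + j1212·0.0005) = 1 + j0.606 → |·| ≈ 1.1693, ∠ ≈ 31.22°
|H| = 2.5e-05 · 303 / (60.608 · 30.316 · 1.1693) ≈ 3.5258e-06
Gain = 20 log₁₀(3.5258e-06) ≈ -109.05 dB
∠H = (89.81°) − (89.05° + 88.11° + 31.22°) = -118.57°

-109.1 dB, -118.6°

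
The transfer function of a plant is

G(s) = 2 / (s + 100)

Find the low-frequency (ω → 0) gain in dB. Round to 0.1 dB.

G(0) = 2 / (100) = 0.02
20 log₁₀(0.02) ≈ -33.98 dB

-34.0 dB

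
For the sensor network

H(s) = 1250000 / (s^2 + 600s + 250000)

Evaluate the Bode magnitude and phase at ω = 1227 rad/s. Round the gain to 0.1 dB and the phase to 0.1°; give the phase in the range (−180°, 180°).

At s = jω = j1227:
quadratic: (j1227)² + 600·j1227 + 250000 = -1255529 + j736200 → |·| ≈ 1.4555e+06, ∠ ≈ 149.61°
|H| = 1250000 / 1.4555e+06 ≈ 0.85881
Gain = 20 log₁₀(0.85881) ≈ -1.32 dB
∠H = 0.00° − 149.61° = -149.61°

-1.3 dB, -149.6°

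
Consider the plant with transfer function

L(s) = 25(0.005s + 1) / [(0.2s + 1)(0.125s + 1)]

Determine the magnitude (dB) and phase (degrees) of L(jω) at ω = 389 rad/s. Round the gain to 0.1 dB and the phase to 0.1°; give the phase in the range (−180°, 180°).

-36.8 dB, -115.3°

At ω = 389 rad/s:
zero (1 + j389·0.005) = 1 + j1.945 → |·| ≈ 2.187, ∠ ≈ 62.79°
pole (1 + j389·0.2) = 1 + j77.8 → |·| ≈ 77.806, ∠ ≈ 89.26°
pole (1 + j389·0.125) = 1 + j48.625 → |·| ≈ 48.635, ∠ ≈ 88.82°
|L| = 25 · 2.187 / (77.806 · 48.635) ≈ 0.014449
Gain = 20 log₁₀(0.014449) ≈ -36.80 dB
∠L = (62.79°) − (89.26° + 88.82°) = -115.29°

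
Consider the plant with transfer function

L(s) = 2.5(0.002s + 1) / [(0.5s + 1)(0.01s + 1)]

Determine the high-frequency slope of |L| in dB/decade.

-20 dB/decade

Each pole contributes −20 dB/decade at high frequency; each zero contributes +20 dB/decade.
Net: 1 zero(s) − 2 pole(s) → -20 dB/decade.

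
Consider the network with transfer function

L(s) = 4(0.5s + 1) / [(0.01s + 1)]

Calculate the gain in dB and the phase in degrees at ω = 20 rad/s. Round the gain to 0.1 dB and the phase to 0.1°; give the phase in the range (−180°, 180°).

31.9 dB, 73.0°

At ω = 20 rad/s:
zero (1 + j20·0.5) = 1 + j10 → |·| ≈ 10.05, ∠ ≈ 84.29°
pole (1 + j20·0.01) = 1 + j0.2 → |·| ≈ 1.0198, ∠ ≈ 11.31°
|L| = 4 · 10.05 / (1.0198) ≈ 39.419
Gain = 20 log₁₀(39.419) ≈ 31.91 dB
∠L = (84.29°) − (11.31°) = 72.98°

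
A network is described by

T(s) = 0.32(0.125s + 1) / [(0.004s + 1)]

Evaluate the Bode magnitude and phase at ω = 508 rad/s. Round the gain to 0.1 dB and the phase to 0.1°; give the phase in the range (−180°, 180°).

19.1 dB, 25.3°

At ω = 508 rad/s:
zero (1 + j508·0.125) = 1 + j63.5 → |·| ≈ 63.508, ∠ ≈ 89.10°
pole (1 + j508·0.004) = 1 + j2.032 → |·| ≈ 2.2647, ∠ ≈ 63.80°
|T| = 0.32 · 63.508 / (2.2647) ≈ 8.9736
Gain = 20 log₁₀(8.9736) ≈ 19.06 dB
∠T = (89.10°) − (63.80°) = 25.30°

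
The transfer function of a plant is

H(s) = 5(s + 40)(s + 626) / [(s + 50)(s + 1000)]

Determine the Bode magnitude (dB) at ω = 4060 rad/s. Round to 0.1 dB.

At s = jω = j4060:
zero (s+40): 40 + j4060 → |·| = √(40²+4060²) = √16485200 ≈ 4060.2, ∠ = arctan(4060/40) ≈ 89.44°
zero (s+626): 626 + j4060 → |·| = √(626²+4060²) = √16875476 ≈ 4108, ∠ = arctan(4060/626) ≈ 81.23°
pole (s+50): 50 + j4060 → |·| = √(50²+4060²) = √16486100 ≈ 4060.3, ∠ = arctan(4060/50) ≈ 89.29°
pole (s+1000): 1000 + j4060 → |·| = √(1000²+4060²) = √17483600 ≈ 4181.3, ∠ = arctan(4060/1000) ≈ 76.16°
|H| = 5 · 1.6679e+07 / 1.6977e+07 ≈ 4.9122
Gain = 20 log₁₀(4.9122) ≈ 13.83 dB

13.8 dB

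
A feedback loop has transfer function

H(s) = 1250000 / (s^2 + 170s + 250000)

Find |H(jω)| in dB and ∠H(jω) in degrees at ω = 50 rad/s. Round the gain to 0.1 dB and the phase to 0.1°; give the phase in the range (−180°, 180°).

14.1 dB, -2.0°

At s = jω = j50:
quadratic: (j50)² + 170·j50 + 250000 = 247500 + j8500 → |·| ≈ 2.4765e+05, ∠ ≈ 1.97°
|H| = 1250000 / 2.4765e+05 ≈ 5.0474
Gain = 20 log₁₀(5.0474) ≈ 14.06 dB
∠H = 0.00° − 1.97° = -1.97°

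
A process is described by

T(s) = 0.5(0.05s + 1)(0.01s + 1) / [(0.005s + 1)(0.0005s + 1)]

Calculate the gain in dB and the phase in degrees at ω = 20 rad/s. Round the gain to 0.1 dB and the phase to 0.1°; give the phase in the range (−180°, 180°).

-2.9 dB, 50.0°

At ω = 20 rad/s:
zero (1 + j20·0.05) = 1 + j1 → |·| ≈ 1.4142, ∠ ≈ 45.00°
zero (1 + j20·0.01) = 1 + j0.2 → |·| ≈ 1.0198, ∠ ≈ 11.31°
pole (1 + j20·0.005) = 1 + j0.1 → |·| ≈ 1.005, ∠ ≈ 5.71°
pole (1 + j20·0.0005) = 1 + j0.01 → |·| ≈ 1, ∠ ≈ 0.57°
|T| = 0.5 · 1.4142 · 1.0198 / (1.005 · 1) ≈ 0.71751
Gain = 20 log₁₀(0.71751) ≈ -2.88 dB
∠T = (45.00° + 11.31°) − (5.71° + 0.57°) = 50.03°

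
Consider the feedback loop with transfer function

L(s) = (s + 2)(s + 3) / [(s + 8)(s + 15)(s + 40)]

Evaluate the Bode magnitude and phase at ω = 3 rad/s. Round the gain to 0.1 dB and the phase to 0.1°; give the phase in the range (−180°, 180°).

-50.7 dB, 65.2°

At s = jω = j3:
zero (s+2): 2 + j3 → |·| = √(2²+3²) = √13 ≈ 3.6056, ∠ = arctan(3/2) ≈ 56.31°
zero (s+3): 3 + j3 → |·| = √(3²+3²) = √18 ≈ 4.2426, ∠ = arctan(3/3) ≈ 45.00°
pole (s+8): 8 + j3 → |·| = √(8²+3²) = √73 ≈ 8.544, ∠ = arctan(3/8) ≈ 20.56°
pole (s+15): 15 + j3 → |·| = √(15²+3²) = √234 ≈ 15.297, ∠ = arctan(3/15) ≈ 11.31°
pole (s+40): 40 + j3 → |·| = √(40²+3²) = √1609 ≈ 40.112, ∠ = arctan(3/40) ≈ 4.29°
|L| = 1 · 15.297 / 5242.5 ≈ 0.0029179
Gain = 20 log₁₀(0.0029179) ≈ -50.70 dB
∠L = 101.31° − 36.16° = 65.15°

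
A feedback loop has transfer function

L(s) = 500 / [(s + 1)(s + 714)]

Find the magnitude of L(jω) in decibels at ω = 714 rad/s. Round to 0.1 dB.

-63.2 dB

At s = jω = j714:
pole (s+1): 1 + j714 → |·| = √(1²+714²) = √509797 ≈ 714, ∠ = arctan(714/1) ≈ 89.92°
pole (s+714): 714 + j714 → |·| = √(714²+714²) = √1019592 ≈ 1009.7, ∠ = arctan(714/714) ≈ 45.00°
|L| = 500 / 7.2093e+05 ≈ 0.00069355
Gain = 20 log₁₀(0.00069355) ≈ -63.18 dB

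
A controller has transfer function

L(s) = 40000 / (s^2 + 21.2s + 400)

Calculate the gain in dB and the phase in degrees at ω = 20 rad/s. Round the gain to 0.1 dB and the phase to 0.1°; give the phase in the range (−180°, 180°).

At s = jω = j20:
quadratic: (j20)² + 21.2·j20 + 400 = 0 + j424 → |·| ≈ 424, ∠ ≈ 90.00°
|L| = 40000 / 424 ≈ 94.34
Gain = 20 log₁₀(94.34) ≈ 39.49 dB
∠L = 0.00° − 90.00° = -90.00°

39.5 dB, -90.0°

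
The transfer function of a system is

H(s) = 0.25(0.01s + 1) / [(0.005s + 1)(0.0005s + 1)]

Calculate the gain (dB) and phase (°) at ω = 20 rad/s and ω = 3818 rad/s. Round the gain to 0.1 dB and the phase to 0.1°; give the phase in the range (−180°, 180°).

ω = 20: -11.9 dB, 5.0°; ω = 3818: -12.7 dB, -60.9°

At ω = 20 rad/s:
zero (1 + j20·0.01) = 1 + j0.2 → |·| ≈ 1.0198, ∠ ≈ 11.31°
pole (1 + j20·0.005) = 1 + j0.1 → |·| ≈ 1.005, ∠ ≈ 5.71°
pole (1 + j20·0.0005) = 1 + j0.01 → |·| ≈ 1, ∠ ≈ 0.57°
|H| = 0.25 · 1.0198 / (1.005 · 1) ≈ 0.25368
Gain = 20 log₁₀(0.25368) ≈ -11.91 dB
∠H = (11.31°) − (5.71° + 0.57°) = 5.03°

At ω = 3818 rad/s:
zero (1 + j3818·0.01) = 1 + j38.18 → |·| ≈ 38.193, ∠ ≈ 88.50°
pole (1 + j3818·0.005) = 1 + j19.09 → |·| ≈ 19.116, ∠ ≈ 87.00°
pole (1 + j3818·0.0005) = 1 + j1.909 → |·| ≈ 2.1551, ∠ ≈ 62.35°
|H| = 0.25 · 38.193 / (19.116 · 2.1551) ≈ 0.23177
Gain = 20 log₁₀(0.23177) ≈ -12.70 dB
∠H = (88.50°) − (87.00° + 62.35°) = -60.85°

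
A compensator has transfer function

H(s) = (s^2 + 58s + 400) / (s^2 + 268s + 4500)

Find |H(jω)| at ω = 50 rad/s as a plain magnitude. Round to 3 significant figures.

Substitute s = j50:
Numerator: (j50)^2 + 58(j50) + 400 = -2100 + j2900
Denominator: (j50)^2 + 268(j50) + 4500 = 2000 + j13400
|N| = √(2100² + 2900²) ≈ 3580.5, ∠N ≈ 125.91°
|D| = √(2000² + 13400²) ≈ 13548, ∠D ≈ 81.51°
|H| = 3580.5 / 13548 ≈ 0.26428

0.264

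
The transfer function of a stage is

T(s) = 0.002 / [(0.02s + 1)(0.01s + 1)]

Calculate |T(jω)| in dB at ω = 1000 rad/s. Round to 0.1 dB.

-100.1 dB

At ω = 1000 rad/s:
pole (1 + j1000·0.02) = 1 + j20 → |·| ≈ 20.025, ∠ ≈ 87.14°
pole (1 + j1000·0.01) = 1 + j10 → |·| ≈ 10.05, ∠ ≈ 84.29°
|T| = 0.002 · 1 / (20.025 · 10.05) ≈ 9.9378e-06
Gain = 20 log₁₀(9.9378e-06) ≈ -100.05 dB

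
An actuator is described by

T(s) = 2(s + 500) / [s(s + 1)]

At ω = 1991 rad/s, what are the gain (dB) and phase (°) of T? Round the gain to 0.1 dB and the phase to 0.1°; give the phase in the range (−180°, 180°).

At s = jω = j1991:
zero (s+500): 500 + j1991 → |·| = √(500²+1991²) = √4214081 ≈ 2052.8, ∠ = arctan(1991/500) ≈ 75.90°
pole (s+1): 1 + j1991 → |·| = √(1²+1991²) = √3964082 ≈ 1991, ∠ = arctan(1991/1) ≈ 89.97°
pole at origin: |s| = 1991, ∠ = 90.00° (in denominator)
|T| = 2 · 2052.8 / 3.9641e+06 ≈ 0.0010357
Gain = 20 log₁₀(0.0010357) ≈ -59.70 dB
∠T = 75.90° − 179.97° = -104.07°

-59.7 dB, -104.1°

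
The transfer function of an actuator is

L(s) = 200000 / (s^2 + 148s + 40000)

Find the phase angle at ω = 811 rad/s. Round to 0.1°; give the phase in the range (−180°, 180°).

At s = jω = j811:
quadratic: (j811)² + 148·j811 + 40000 = -617721 + j120028 → |·| ≈ 6.2927e+05, ∠ ≈ 169.00°
∠L = 0.00° − 169.00° = -169.00°

-169.0°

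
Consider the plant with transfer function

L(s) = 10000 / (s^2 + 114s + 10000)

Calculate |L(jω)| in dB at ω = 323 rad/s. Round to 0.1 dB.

At s = jω = j323:
quadratic: (j323)² + 114·j323 + 10000 = -94329 + j36822 → |·| ≈ 1.0126e+05, ∠ ≈ 158.68°
|L| = 10000 / 1.0126e+05 ≈ 0.098756
Gain = 20 log₁₀(0.098756) ≈ -20.11 dB

-20.1 dB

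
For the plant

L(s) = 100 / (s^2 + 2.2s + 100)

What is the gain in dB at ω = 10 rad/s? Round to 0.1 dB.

13.2 dB

At s = jω = j10:
quadratic: (j10)² + 2.2·j10 + 100 = 0 + j22 → |·| ≈ 22, ∠ ≈ 90.00°
|L| = 100 / 22 ≈ 4.5455
Gain = 20 log₁₀(4.5455) ≈ 13.15 dB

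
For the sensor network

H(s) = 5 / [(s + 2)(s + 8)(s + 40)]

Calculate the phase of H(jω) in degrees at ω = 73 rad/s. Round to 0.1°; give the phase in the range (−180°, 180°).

126.5°

At s = jω = j73:
pole (s+2): 2 + j73 → |·| = √(2²+73²) = √5333 ≈ 73.027, ∠ = arctan(73/2) ≈ 88.43°
pole (s+8): 8 + j73 → |·| = √(8²+73²) = √5393 ≈ 73.437, ∠ = arctan(73/8) ≈ 83.75°
pole (s+40): 40 + j73 → |·| = √(40²+73²) = √6929 ≈ 83.241, ∠ = arctan(73/40) ≈ 61.28°
∠H = 0.00° − 233.46° = -233.46° ≡ 126.54° (principal value)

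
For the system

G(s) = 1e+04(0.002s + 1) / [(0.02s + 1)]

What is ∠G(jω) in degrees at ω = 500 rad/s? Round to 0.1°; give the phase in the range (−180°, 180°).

At ω = 500 rad/s:
zero (1 + j500·0.002) = 1 + j1 → |·| ≈ 1.4142, ∠ ≈ 45.00°
pole (1 + j500·0.02) = 1 + j10 → |·| ≈ 10.05, ∠ ≈ 84.29°
∠G = (45.00°) − (84.29°) = -39.29°

-39.3°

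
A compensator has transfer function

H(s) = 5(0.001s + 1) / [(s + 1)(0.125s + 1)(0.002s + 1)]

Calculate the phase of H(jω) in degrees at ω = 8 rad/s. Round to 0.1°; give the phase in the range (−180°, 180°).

At ω = 8 rad/s:
zero (1 + j8·0.001) = 1 + j0.008 → |·| ≈ 1, ∠ ≈ 0.46°
pole (1 + j8·1) = 1 + j8 → |·| ≈ 8.0623, ∠ ≈ 82.87°
pole (1 + j8·0.125) = 1 + j1 → |·| ≈ 1.4142, ∠ ≈ 45.00°
pole (1 + j8·0.002) = 1 + j0.016 → |·| ≈ 1.0001, ∠ ≈ 0.92°
∠H = (0.46°) − (82.87° + 45.00° + 0.92°) = -128.33°

-128.3°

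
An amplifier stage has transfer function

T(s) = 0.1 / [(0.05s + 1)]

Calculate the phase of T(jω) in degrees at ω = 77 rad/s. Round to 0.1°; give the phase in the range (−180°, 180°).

-75.4°

At ω = 77 rad/s:
pole (1 + j77·0.05) = 1 + j3.85 → |·| ≈ 3.9778, ∠ ≈ 75.44°
∠T = (0°) − (75.44°) = -75.44°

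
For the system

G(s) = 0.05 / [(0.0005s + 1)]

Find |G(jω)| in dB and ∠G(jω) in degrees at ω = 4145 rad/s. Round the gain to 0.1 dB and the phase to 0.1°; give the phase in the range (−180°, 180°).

At ω = 4145 rad/s:
pole (1 + j4145·0.0005) = 1 + j2.0725 → |·| ≈ 2.3011, ∠ ≈ 64.24°
|G| = 0.05 · 1 / (2.3011) ≈ 0.021729
Gain = 20 log₁₀(0.021729) ≈ -33.26 dB
∠G = (0°) − (64.24°) = -64.24°

-33.3 dB, -64.2°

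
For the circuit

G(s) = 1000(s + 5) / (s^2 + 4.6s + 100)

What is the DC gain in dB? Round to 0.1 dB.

34.0 dB

G(0) = 1000·5 / 100 = 50
20 log₁₀(50) ≈ 33.98 dB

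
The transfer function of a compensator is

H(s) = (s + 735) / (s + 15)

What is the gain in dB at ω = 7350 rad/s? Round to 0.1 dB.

Substitute s = j7350:
Numerator: (j7350) + 735 = 735 + j7350
Denominator: (j7350) + 15 = 15 + j7350
|N| = √(735² + 7350²) ≈ 7386.7, ∠N ≈ 84.29°
|D| = √(15² + 7350²) ≈ 7350, ∠D ≈ 89.88°
|H| = 7386.7 / 7350 ≈ 1.005
Gain = 20 log₁₀(1.005) ≈ 0.04 dB

0.0 dB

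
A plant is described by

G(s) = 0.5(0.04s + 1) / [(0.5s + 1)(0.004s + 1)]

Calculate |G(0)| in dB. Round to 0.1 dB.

-6.0 dB

G(0) = 0.5 · 1 / 1 = 0.5
20 log₁₀(0.5) ≈ -6.02 dB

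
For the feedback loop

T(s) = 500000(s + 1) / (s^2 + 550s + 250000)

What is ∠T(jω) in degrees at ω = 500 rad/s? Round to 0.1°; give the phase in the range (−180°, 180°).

-0.1°

At s = jω = j500:
zero (s+1): 1 + j500 → |·| = √(1²+500²) = √250001 ≈ 500, ∠ = arctan(500/1) ≈ 89.89°
quadratic: (j500)² + 550·j500 + 250000 = 0 + j275000 → |·| ≈ 2.75e+05, ∠ ≈ 90.00°
∠T = 89.89° − 90.00° = -0.11°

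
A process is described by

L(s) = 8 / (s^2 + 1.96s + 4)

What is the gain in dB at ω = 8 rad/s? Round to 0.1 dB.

-17.8 dB

At s = jω = j8:
quadratic: (j8)² + 1.96·j8 + 4 = -60 + j15.68 → |·| ≈ 62.015, ∠ ≈ 165.35°
|L| = 8 / 62.015 ≈ 0.129
Gain = 20 log₁₀(0.129) ≈ -17.79 dB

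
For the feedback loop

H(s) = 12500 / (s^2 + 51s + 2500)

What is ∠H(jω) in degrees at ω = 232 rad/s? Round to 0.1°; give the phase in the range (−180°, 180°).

At s = jω = j232:
quadratic: (j232)² + 51·j232 + 2500 = -51324 + j11832 → |·| ≈ 52670, ∠ ≈ 167.02°
∠H = 0.00° − 167.02° = -167.02°

-167.0°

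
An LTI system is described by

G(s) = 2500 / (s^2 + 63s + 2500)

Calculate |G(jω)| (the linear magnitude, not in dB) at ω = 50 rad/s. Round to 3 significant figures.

At s = jω = j50:
quadratic: (j50)² + 63·j50 + 2500 = 0 + j3150 → |·| ≈ 3150, ∠ ≈ 90.00°
|G| = 2500 / 3150 ≈ 0.79365

0.794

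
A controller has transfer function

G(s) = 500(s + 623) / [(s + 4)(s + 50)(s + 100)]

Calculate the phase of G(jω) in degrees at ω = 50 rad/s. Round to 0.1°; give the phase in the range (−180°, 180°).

-152.4°

At s = jω = j50:
zero (s+623): 623 + j50 → |·| = √(623²+50²) = √390629 ≈ 625, ∠ = arctan(50/623) ≈ 4.59°
pole (s+4): 4 + j50 → |·| = √(4²+50²) = √2516 ≈ 50.16, ∠ = arctan(50/4) ≈ 85.43°
pole (s+50): 50 + j50 → |·| = √(50²+50²) = √5000 ≈ 70.711, ∠ = arctan(50/50) ≈ 45.00°
pole (s+100): 100 + j50 → |·| = √(100²+50²) = √12500 ≈ 111.8, ∠ = arctan(50/100) ≈ 26.57°
∠G = 4.59° − 157.00° = -152.41°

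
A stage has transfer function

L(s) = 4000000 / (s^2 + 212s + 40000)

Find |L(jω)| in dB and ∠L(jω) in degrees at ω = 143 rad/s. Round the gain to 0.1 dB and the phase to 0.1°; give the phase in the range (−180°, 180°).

40.9 dB, -57.2°

At s = jω = j143:
quadratic: (j143)² + 212·j143 + 40000 = 19551 + j30316 → |·| ≈ 36074, ∠ ≈ 57.18°
|L| = 4000000 / 36074 ≈ 110.88
Gain = 20 log₁₀(110.88) ≈ 40.90 dB
∠L = 0.00° − 57.18° = -57.18°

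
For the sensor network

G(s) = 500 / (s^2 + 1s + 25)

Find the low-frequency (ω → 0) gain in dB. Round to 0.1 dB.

26.0 dB

G(0) = 500 / 25 = 20
20 log₁₀(20) ≈ 26.02 dB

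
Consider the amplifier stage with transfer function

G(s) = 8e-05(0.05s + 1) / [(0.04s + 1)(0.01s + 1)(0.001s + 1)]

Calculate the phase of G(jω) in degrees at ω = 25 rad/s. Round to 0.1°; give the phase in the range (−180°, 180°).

-9.1°

At ω = 25 rad/s:
zero (1 + j25·0.05) = 1 + j1.25 → |·| ≈ 1.6008, ∠ ≈ 51.34°
pole (1 + j25·0.04) = 1 + j1 → |·| ≈ 1.4142, ∠ ≈ 45.00°
pole (1 + j25·0.01) = 1 + j0.25 → |·| ≈ 1.0308, ∠ ≈ 14.04°
pole (1 + j25·0.001) = 1 + j0.025 → |·| ≈ 1.0003, ∠ ≈ 1.43°
∠G = (51.34°) − (45.00° + 14.04° + 1.43°) = -9.13°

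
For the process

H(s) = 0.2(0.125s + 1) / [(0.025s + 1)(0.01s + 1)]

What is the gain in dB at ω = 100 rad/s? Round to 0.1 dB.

-3.6 dB

At ω = 100 rad/s:
zero (1 + j100·0.125) = 1 + j12.5 → |·| ≈ 12.54, ∠ ≈ 85.43°
pole (1 + j100·0.025) = 1 + j2.5 → |·| ≈ 2.6926, ∠ ≈ 68.20°
pole (1 + j100·0.01) = 1 + j1 → |·| ≈ 1.4142, ∠ ≈ 45.00°
|H| = 0.2 · 12.54 / (2.6926 · 1.4142) ≈ 0.65864
Gain = 20 log₁₀(0.65864) ≈ -3.63 dB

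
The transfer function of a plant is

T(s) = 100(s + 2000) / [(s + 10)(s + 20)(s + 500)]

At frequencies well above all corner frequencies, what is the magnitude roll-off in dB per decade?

Each pole contributes −20 dB/decade at high frequency; each zero contributes +20 dB/decade.
Net: 1 zero(s) − 3 pole(s) → -40 dB/decade.

-40 dB/decade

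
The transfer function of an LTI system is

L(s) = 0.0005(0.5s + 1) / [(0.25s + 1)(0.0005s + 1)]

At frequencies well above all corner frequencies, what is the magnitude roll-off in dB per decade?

-20 dB/decade

Each pole contributes −20 dB/decade at high frequency; each zero contributes +20 dB/decade.
Net: 1 zero(s) − 2 pole(s) → -20 dB/decade.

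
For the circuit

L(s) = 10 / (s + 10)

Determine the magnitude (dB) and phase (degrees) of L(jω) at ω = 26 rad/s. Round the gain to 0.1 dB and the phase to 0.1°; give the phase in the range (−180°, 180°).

-8.9 dB, -69.0°

Substitute s = j26:
Numerator: 10 = 10 + j0
Denominator: (j26) + 10 = 10 + j26
|N| = √(10² + 0²) ≈ 10, ∠N ≈ 0.00°
|D| = √(10² + 26²) ≈ 27.857, ∠D ≈ 68.96°
|L| = 10 / 27.857 ≈ 0.35898
Gain = 20 log₁₀(0.35898) ≈ -8.90 dB
∠L = 0.00° − 68.96° = -68.96°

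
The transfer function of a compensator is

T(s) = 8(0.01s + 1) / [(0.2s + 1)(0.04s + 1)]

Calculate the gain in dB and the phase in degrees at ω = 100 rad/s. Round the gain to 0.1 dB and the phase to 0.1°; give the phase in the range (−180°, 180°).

At ω = 100 rad/s:
zero (1 + j100·0.01) = 1 + j1 → |·| ≈ 1.4142, ∠ ≈ 45.00°
pole (1 + j100·0.2) = 1 + j20 → |·| ≈ 20.025, ∠ ≈ 87.14°
pole (1 + j100·0.04) = 1 + j4 → |·| ≈ 4.1231, ∠ ≈ 75.96°
|T| = 8 · 1.4142 / (20.025 · 4.1231) ≈ 0.13703
Gain = 20 log₁₀(0.13703) ≈ -17.26 dB
∠T = (45.00°) − (87.14° + 75.96°) = -118.10°

-17.3 dB, -118.1°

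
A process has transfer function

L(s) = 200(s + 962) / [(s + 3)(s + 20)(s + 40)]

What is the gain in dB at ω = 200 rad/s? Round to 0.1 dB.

At s = jω = j200:
zero (s+962): 962 + j200 → |·| = √(962²+200²) = √965444 ≈ 982.57, ∠ = arctan(200/962) ≈ 11.74°
pole (s+3): 3 + j200 → |·| = √(3²+200²) = √40009 ≈ 200.02, ∠ = arctan(200/3) ≈ 89.14°
pole (s+20): 20 + j200 → |·| = √(20²+200²) = √40400 ≈ 201, ∠ = arctan(200/20) ≈ 84.29°
pole (s+40): 40 + j200 → |·| = √(40²+200²) = √41600 ≈ 203.96, ∠ = arctan(200/40) ≈ 78.69°
|L| = 200 · 982.57 / 8.2e+06 ≈ 0.023965
Gain = 20 log₁₀(0.023965) ≈ -32.41 dB

-32.4 dB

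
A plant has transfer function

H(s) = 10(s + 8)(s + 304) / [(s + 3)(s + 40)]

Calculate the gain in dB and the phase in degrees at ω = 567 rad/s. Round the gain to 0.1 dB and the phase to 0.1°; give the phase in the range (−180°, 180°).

21.1 dB, -24.7°

At s = jω = j567:
zero (s+8): 8 + j567 → |·| = √(8²+567²) = √321553 ≈ 567.06, ∠ = arctan(567/8) ≈ 89.19°
zero (s+304): 304 + j567 → |·| = √(304²+567²) = √413905 ≈ 643.35, ∠ = arctan(567/304) ≈ 61.80°
pole (s+3): 3 + j567 → |·| = √(3²+567²) = √321498 ≈ 567.01, ∠ = arctan(567/3) ≈ 89.70°
pole (s+40): 40 + j567 → |·| = √(40²+567²) = √323089 ≈ 568.41, ∠ = arctan(567/40) ≈ 85.96°
|H| = 10 · 3.6482e+05 / 3.2229e+05 ≈ 11.32
Gain = 20 log₁₀(11.32) ≈ 21.08 dB
∠H = 150.99° − 175.66° = -24.67°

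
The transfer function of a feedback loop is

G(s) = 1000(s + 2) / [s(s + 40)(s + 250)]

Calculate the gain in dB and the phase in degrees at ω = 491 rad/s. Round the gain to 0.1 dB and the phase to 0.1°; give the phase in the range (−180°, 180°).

At s = jω = j491:
zero (s+2): 2 + j491 → |·| = √(2²+491²) = √241085 ≈ 491, ∠ = arctan(491/2) ≈ 89.77°
pole (s+40): 40 + j491 → |·| = √(40²+491²) = √242681 ≈ 492.63, ∠ = arctan(491/40) ≈ 85.34°
pole (s+250): 250 + j491 → |·| = √(250²+491²) = √303581 ≈ 550.98, ∠ = arctan(491/250) ≈ 63.02°
pole at origin: |s| = 491, ∠ = 90.00° (in denominator)
|G| = 1000 · 491 / 1.3327e+08 ≈ 0.0036843
Gain = 20 log₁₀(0.0036843) ≈ -48.67 dB
∠G = 89.77° − 238.36° = -148.59°

-48.7 dB, -148.6°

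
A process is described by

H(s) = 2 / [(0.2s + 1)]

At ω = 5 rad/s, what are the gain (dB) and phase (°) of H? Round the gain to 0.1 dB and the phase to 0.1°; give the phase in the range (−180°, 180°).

At ω = 5 rad/s:
pole (1 + j5·0.2) = 1 + j1 → |·| ≈ 1.4142, ∠ ≈ 45.00°
|H| = 2 · 1 / (1.4142) ≈ 1.4142
Gain = 20 log₁₀(1.4142) ≈ 3.01 dB
∠H = (0°) − (45.00°) = -45.00°

3.0 dB, -45.0°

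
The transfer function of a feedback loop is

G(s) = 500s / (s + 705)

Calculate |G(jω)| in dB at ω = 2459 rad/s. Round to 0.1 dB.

At s = jω = j2459:
zero at origin: s = j2459 → |·| = 2459, ∠ = 90.00°
pole (s+705): 705 + j2459 → |·| = √(705²+2459²) = √6543706 ≈ 2558.1, ∠ = arctan(2459/705) ≈ 74.00°
|G| = 500 · 2459 / 2558.1 ≈ 480.63
Gain = 20 log₁₀(480.63) ≈ 53.64 dB

53.6 dB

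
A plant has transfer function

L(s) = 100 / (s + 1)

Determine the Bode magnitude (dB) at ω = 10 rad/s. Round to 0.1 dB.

20.0 dB

Substitute s = j10:
Numerator: 100 = 100 + j0
Denominator: (j10) + 1 = 1 + j10
|N| = √(100² + 0²) ≈ 100, ∠N ≈ 0.00°
|D| = √(1² + 10²) ≈ 10.05, ∠D ≈ 84.29°
|L| = 100 / 10.05 ≈ 9.9502
Gain = 20 log₁₀(9.9502) ≈ 19.96 dB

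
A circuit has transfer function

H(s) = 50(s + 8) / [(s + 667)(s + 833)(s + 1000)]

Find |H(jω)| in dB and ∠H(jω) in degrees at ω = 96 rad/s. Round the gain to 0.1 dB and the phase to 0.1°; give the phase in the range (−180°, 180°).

-101.4 dB, 65.0°

At s = jω = j96:
zero (s+8): 8 + j96 → |·| = √(8²+96²) = √9280 ≈ 96.333, ∠ = arctan(96/8) ≈ 85.24°
pole (s+667): 667 + j96 → |·| = √(667²+96²) = √454105 ≈ 673.87, ∠ = arctan(96/667) ≈ 8.19°
pole (s+833): 833 + j96 → |·| = √(833²+96²) = √703105 ≈ 838.51, ∠ = arctan(96/833) ≈ 6.57°
pole (s+1000): 1000 + j96 → |·| = √(1000²+96²) = √1009216 ≈ 1004.6, ∠ = arctan(96/1000) ≈ 5.48°
|H| = 50 · 96.333 / 5.6765e+08 ≈ 8.4852e-06
Gain = 20 log₁₀(8.4852e-06) ≈ -101.43 dB
∠H = 85.24° − 20.24° = 65.00°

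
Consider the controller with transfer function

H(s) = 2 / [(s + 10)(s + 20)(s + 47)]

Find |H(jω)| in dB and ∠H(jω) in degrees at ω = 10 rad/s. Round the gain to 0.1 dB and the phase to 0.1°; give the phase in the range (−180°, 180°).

-77.6 dB, -83.6°

At s = jω = j10:
pole (s+10): 10 + j10 → |·| = √(10²+10²) = √200 ≈ 14.142, ∠ = arctan(10/10) ≈ 45.00°
pole (s+20): 20 + j10 → |·| = √(20²+10²) = √500 ≈ 22.361, ∠ = arctan(10/20) ≈ 26.57°
pole (s+47): 47 + j10 → |·| = √(47²+10²) = √2309 ≈ 48.052, ∠ = arctan(10/47) ≈ 12.01°
|H| = 2 / 15195 ≈ 0.00013162
Gain = 20 log₁₀(0.00013162) ≈ -77.61 dB
∠H = 0.00° − 83.58° = -83.58°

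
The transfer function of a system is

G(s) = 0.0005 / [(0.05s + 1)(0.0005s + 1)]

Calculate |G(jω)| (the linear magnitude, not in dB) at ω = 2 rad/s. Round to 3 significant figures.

At ω = 2 rad/s:
pole (1 + j2·0.05) = 1 + j0.1 → |·| ≈ 1.005, ∠ ≈ 5.71°
pole (1 + j2·0.0005) = 1 + j0.001 → |·| ≈ 1, ∠ ≈ 0.06°
|G| = 0.0005 · 1 / (1.005 · 1) ≈ 0.00049751

0.000498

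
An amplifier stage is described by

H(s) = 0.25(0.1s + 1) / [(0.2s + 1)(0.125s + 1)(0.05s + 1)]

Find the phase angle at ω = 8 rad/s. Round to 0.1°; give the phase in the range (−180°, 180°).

At ω = 8 rad/s:
zero (1 + j8·0.1) = 1 + j0.8 → |·| ≈ 1.2806, ∠ ≈ 38.66°
pole (1 + j8·0.2) = 1 + j1.6 → |·| ≈ 1.8868, ∠ ≈ 57.99°
pole (1 + j8·0.125) = 1 + j1 → |·| ≈ 1.4142, ∠ ≈ 45.00°
pole (1 + j8·0.05) = 1 + j0.4 → |·| ≈ 1.077, ∠ ≈ 21.80°
∠H = (38.66°) − (57.99° + 45.00° + 21.80°) = -86.13°

-86.1°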